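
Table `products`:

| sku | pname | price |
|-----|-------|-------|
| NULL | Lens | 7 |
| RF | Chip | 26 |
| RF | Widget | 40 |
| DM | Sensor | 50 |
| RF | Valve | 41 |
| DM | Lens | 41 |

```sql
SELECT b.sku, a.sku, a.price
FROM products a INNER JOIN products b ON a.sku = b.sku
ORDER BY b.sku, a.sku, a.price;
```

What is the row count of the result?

13

INNER JOIN keeps only pairs where the ON condition holds.
Matching on a.sku = b.sku. A NULL in a compared column never satisfies the condition.
Matched pairs: 13.
Total: 13 rows.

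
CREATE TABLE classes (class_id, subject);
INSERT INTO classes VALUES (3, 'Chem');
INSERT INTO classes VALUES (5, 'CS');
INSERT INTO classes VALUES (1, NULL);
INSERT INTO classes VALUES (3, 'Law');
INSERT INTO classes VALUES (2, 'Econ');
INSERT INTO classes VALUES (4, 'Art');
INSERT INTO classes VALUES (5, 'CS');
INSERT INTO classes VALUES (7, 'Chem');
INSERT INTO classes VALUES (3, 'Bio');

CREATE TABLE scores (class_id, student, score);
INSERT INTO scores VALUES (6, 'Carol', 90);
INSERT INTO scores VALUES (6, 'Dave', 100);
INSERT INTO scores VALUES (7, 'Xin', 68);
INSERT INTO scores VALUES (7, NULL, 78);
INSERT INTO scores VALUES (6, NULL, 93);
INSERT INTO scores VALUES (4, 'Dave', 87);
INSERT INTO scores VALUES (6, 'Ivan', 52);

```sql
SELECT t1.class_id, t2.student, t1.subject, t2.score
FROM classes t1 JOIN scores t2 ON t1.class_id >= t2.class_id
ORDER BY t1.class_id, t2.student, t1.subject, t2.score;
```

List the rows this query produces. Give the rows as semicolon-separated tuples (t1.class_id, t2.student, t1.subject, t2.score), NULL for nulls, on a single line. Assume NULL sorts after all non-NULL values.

INNER JOIN keeps only pairs where the ON condition holds.
Matching on t1.class_id >= t2.class_id.
Matched pairs: 10.

(4, Dave, Art, 87); (5, Dave, CS, 87); (5, Dave, CS, 87); (7, Carol, Chem, 90); (7, Dave, Chem, 87); (7, Dave, Chem, 100); (7, Ivan, Chem, 52); (7, Xin, Chem, 68); (7, NULL, Chem, 78); (7, NULL, Chem, 93)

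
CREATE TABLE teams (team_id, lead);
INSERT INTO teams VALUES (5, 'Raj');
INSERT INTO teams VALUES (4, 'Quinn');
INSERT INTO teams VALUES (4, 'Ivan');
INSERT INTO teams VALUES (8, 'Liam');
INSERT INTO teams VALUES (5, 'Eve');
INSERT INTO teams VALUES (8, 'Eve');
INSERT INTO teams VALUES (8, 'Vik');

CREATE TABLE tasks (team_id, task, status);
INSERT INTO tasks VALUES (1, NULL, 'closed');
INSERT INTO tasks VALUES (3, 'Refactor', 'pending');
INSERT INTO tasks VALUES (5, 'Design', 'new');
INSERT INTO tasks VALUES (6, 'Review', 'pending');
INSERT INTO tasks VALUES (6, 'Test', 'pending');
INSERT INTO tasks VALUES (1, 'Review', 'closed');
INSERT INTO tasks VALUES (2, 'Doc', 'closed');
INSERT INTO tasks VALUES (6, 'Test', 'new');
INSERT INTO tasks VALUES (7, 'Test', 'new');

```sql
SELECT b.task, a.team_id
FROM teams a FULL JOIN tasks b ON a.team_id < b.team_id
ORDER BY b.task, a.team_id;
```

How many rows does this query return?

25

FULL OUTER JOIN keeps every row from both sides; unmatched rows get NULL for the other side's columns.
Matching on a.team_id < b.team_id.
Matched pairs: 18; unmatched a rows kept: 3; unmatched b rows kept: 4.
Total: 18 matched + 7 padded = 25 rows.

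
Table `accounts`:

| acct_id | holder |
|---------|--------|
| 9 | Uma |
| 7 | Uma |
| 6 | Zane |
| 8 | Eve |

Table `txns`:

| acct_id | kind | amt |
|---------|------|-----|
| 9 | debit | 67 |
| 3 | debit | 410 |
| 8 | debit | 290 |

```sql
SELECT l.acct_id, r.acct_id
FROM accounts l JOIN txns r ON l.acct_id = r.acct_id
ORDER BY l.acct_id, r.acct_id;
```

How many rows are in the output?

2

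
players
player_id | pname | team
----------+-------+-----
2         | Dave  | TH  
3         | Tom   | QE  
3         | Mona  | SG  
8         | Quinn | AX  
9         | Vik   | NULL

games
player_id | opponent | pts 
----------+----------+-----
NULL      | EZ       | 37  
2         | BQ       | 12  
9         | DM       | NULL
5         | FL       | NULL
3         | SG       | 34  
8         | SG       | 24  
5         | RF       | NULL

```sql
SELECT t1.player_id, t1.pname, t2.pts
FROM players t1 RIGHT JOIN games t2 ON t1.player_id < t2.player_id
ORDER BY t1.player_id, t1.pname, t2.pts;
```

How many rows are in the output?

RIGHT JOIN keeps every row from `games`; unmatched rows get NULL for `players`'s columns.
Matching on t1.player_id < t2.player_id. A NULL in a compared column never satisfies the condition.
Matched pairs: 14; unmatched t2 rows kept: 2.
Total: 14 matched + 2 padded = 16 rows.

16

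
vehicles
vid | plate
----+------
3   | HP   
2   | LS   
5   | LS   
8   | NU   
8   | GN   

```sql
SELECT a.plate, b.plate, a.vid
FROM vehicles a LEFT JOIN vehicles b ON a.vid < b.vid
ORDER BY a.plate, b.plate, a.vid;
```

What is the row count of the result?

LEFT JOIN keeps every row from `vehicles a`; unmatched rows get NULL for `vehicles b`'s columns.
Matching on a.vid < b.vid.
- vid=3: 3 matching b row(s), so 3 row(s) emitted.
- vid=2: 4 matching b row(s), so 4 row(s) emitted.
- vid=5: 2 matching b row(s), so 2 row(s) emitted.
- vid=8: no b row matches, row kept with b columns NULL.
- vid=8: no b row matches, row kept with b columns NULL.
Total: 9 matched + 2 padded = 11 rows.

11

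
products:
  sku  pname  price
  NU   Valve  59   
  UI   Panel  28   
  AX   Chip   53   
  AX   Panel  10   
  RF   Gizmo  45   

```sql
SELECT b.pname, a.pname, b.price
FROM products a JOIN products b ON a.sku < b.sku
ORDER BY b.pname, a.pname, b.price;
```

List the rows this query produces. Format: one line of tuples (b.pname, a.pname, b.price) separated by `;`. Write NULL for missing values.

(Gizmo, Chip, 45); (Gizmo, Panel, 45); (Gizmo, Valve, 45); (Panel, Chip, 28); (Panel, Gizmo, 28); (Panel, Panel, 28); (Panel, Valve, 28); (Valve, Chip, 59); (Valve, Panel, 59)

INNER JOIN keeps only pairs where the ON condition holds.
Matching on a.sku < b.sku.
- sku=NU: 2 matching b row(s), so 2 row(s) emitted.
- sku=UI: no matching b row, dropped.
- sku=AX: 3 matching b row(s), so 3 row(s) emitted.
- sku=AX: 3 matching b row(s), so 3 row(s) emitted.
- sku=RF: 1 matching b row(s), so 1 row(s) emitted.
After projecting and ordering:
b.pname | a.pname | b.price
Gizmo | Chip | 45
Gizmo | Panel | 45
Gizmo | Valve | 45
Panel | Chip | 28
Panel | Gizmo | 28
Panel | Panel | 28
Panel | Valve | 28
Valve | Chip | 59
Valve | Panel | 59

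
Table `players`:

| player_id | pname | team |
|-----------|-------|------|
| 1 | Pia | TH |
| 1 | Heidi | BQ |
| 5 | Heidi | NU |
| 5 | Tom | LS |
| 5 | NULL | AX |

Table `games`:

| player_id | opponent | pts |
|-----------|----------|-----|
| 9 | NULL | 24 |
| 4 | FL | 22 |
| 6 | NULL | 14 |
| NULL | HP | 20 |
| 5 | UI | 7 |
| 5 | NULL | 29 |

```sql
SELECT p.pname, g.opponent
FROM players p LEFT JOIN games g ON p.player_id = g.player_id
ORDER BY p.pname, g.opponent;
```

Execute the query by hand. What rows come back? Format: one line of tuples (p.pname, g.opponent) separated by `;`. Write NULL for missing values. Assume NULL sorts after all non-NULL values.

(Heidi, UI); (Heidi, NULL); (Heidi, NULL); (Pia, NULL); (Tom, UI); (Tom, NULL); (NULL, UI); (NULL, NULL)

LEFT JOIN keeps every row from `players`; unmatched rows get NULL for `games`'s columns.
Matching on p.player_id = g.player_id. A NULL in a compared column never satisfies the condition.
- p[0] player_id=1 → no match; kept with NULLs on the g side.
- p[1] player_id=1 → no match; kept with NULLs on the g side.
- p[2] player_id=5 → 2 match(es) in g → 2 row(s).
- p[3] player_id=5 → 2 match(es) in g → 2 row(s).
- p[4] player_id=5 → 2 match(es) in g → 2 row(s).
After projecting and ordering:
p.pname | g.opponent
Heidi | UI
Heidi | NULL
Heidi | NULL
Pia | NULL
Tom | UI
Tom | NULL
NULL | UI
NULL | NULL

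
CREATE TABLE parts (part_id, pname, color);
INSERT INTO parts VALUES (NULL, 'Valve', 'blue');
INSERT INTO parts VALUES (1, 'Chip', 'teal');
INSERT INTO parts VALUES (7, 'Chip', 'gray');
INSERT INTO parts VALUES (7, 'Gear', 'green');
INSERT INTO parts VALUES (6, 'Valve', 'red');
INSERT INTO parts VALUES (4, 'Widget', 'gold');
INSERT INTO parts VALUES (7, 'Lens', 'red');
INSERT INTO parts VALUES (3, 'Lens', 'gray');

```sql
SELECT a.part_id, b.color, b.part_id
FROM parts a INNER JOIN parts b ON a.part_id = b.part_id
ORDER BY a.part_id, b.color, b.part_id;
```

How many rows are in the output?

13

INNER JOIN keeps only pairs where the ON condition holds.
Matching on a.part_id = b.part_id. A NULL in a compared column never satisfies the condition.
- a (part_id=NULL) has no partner → excluded.
- a (part_id=1) pairs with 1 row(s) of b.
- a (part_id=7) pairs with 3 row(s) of b.
- a (part_id=7) pairs with 3 row(s) of b.
- a (part_id=6) pairs with 1 row(s) of b.
- a (part_id=4) pairs with 1 row(s) of b.
- a (part_id=7) pairs with 3 row(s) of b.
- a (part_id=3) pairs with 1 row(s) of b.
Total: 13 rows.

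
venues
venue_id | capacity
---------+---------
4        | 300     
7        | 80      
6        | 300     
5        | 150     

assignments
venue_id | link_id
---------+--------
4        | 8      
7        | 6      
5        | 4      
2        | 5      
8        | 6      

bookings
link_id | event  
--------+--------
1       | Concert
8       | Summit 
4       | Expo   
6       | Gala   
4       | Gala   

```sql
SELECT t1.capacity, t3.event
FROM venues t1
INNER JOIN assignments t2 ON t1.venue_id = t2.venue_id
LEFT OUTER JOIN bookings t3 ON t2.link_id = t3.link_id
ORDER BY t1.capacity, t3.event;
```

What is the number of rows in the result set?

Step 1 — t1 INNER JOIN t2 on venue_id → 3 row(s).
Then LEFT JOIN `bookings t3` on link_id: each of those 3 rows is kept; rows whose t2.link_id has no match in t3 get NULL for t3's columns.
Result: 4 row(s).

4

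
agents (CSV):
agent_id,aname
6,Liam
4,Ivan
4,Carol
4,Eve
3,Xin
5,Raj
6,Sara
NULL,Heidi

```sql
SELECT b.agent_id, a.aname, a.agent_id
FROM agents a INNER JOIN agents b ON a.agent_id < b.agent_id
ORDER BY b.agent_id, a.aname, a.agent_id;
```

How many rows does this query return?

17

INNER JOIN keeps only pairs where the ON condition holds.
Matching on a.agent_id < b.agent_id. A NULL in a compared column never satisfies the condition.
Matched pairs: 17.
Total: 17 rows.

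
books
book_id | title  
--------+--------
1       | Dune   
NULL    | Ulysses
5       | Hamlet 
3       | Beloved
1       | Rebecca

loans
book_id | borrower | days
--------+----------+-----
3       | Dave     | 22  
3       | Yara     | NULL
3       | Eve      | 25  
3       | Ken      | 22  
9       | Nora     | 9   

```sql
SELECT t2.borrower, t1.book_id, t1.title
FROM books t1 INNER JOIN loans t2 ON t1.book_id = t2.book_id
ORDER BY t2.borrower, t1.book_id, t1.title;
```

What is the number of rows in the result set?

INNER JOIN keeps only pairs where the ON condition holds.
Matching on t1.book_id = t2.book_id. A NULL in a compared column never satisfies the condition.
Matched pairs: 4.
Total: 4 rows.

4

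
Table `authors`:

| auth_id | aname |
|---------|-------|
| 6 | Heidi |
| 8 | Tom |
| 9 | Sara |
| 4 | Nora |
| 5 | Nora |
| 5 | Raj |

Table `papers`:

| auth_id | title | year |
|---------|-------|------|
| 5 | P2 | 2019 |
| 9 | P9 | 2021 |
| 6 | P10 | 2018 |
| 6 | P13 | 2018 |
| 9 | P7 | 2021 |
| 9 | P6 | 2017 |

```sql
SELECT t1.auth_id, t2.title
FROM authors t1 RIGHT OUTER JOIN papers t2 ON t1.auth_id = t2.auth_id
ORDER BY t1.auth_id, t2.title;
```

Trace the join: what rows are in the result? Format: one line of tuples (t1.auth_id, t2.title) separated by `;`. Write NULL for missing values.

RIGHT JOIN keeps every row from `papers`; unmatched rows get NULL for `authors`'s columns.
Matching on t1.auth_id = t2.auth_id.
- t1 (auth_id=6) pairs with 2 row(s) of t2.
- t1 (auth_id=8) has no partner in t2.
- t1 (auth_id=9) pairs with 3 row(s) of t2.
- t1 (auth_id=4) has no partner in t2.
- t1 (auth_id=5) pairs with 1 row(s) of t2.
- t1 (auth_id=5) pairs with 1 row(s) of t2.
- every t2 row matched at least one t1 row.
After projecting and ordering:
t1.auth_id | t2.title
5 | P2
5 | P2
6 | P10
6 | P13
9 | P6
9 | P7
9 | P9

(5, P2); (5, P2); (6, P10); (6, P13); (9, P6); (9, P7); (9, P9)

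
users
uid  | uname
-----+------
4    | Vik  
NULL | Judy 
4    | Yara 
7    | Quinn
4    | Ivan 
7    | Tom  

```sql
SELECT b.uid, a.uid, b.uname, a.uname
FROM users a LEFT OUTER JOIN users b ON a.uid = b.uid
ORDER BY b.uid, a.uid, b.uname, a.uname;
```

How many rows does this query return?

14

LEFT JOIN keeps every row from `users a`; unmatched rows get NULL for `users b`'s columns.
Matching on a.uid = b.uid. A NULL in a compared column never satisfies the condition.
- a row (uid=4): matches 3 b row(s) → 3 output row(s).
- a row (uid=NULL): no match → kept, b columns NULL.
- a row (uid=4): matches 3 b row(s) → 3 output row(s).
- a row (uid=7): matches 2 b row(s) → 2 output row(s).
- a row (uid=4): matches 3 b row(s) → 3 output row(s).
- a row (uid=7): matches 2 b row(s) → 2 output row(s).
Total: 13 matched + 1 padded = 14 rows.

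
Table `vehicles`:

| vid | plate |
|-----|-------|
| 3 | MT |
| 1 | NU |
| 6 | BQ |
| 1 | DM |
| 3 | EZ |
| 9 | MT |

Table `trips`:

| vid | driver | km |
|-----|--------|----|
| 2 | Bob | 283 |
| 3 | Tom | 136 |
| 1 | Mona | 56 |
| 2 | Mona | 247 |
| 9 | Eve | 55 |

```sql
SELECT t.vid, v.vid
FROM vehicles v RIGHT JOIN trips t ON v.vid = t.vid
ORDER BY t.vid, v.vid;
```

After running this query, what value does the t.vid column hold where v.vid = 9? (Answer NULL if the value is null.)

9

RIGHT JOIN keeps every row from `trips`; unmatched rows get NULL for `vehicles`'s columns.
Matching on v.vid = t.vid.
Matched pairs: 5; unmatched t rows kept: 2.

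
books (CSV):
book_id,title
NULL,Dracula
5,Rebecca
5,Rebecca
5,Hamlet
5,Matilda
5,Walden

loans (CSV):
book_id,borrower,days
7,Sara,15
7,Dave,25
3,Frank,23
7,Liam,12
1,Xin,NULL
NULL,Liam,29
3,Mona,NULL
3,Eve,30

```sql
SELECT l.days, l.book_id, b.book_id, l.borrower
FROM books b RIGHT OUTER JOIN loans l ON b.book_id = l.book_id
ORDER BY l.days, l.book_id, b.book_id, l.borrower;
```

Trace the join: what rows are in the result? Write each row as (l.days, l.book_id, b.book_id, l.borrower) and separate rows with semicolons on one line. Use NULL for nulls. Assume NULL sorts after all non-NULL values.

(12, 7, NULL, Liam); (15, 7, NULL, Sara); (23, 3, NULL, Frank); (25, 7, NULL, Dave); (29, NULL, NULL, Liam); (30, 3, NULL, Eve); (NULL, 1, NULL, Xin); (NULL, 3, NULL, Mona)

RIGHT JOIN keeps every row from `loans`; unmatched rows get NULL for `books`'s columns.
Matching on b.book_id = l.book_id. A NULL in a compared column never satisfies the condition.
- b[0] book_id=NULL → no match.
- b[1] book_id=5 → no match.
- b[2] book_id=5 → no match.
- b[3] book_id=5 → no match.
- b[4] book_id=5 → no match.
- b[5] book_id=5 → no match.
- 8 row(s) from l found no b partner → padded with NULL.
After projecting and ordering:
l.days | l.book_id | b.book_id | l.borrower
12 | 7 | NULL | Liam
15 | 7 | NULL | Sara
23 | 3 | NULL | Frank
25 | 7 | NULL | Dave
29 | NULL | NULL | Liam
30 | 3 | NULL | Eve
NULL | 1 | NULL | Xin
NULL | 3 | NULL | Mona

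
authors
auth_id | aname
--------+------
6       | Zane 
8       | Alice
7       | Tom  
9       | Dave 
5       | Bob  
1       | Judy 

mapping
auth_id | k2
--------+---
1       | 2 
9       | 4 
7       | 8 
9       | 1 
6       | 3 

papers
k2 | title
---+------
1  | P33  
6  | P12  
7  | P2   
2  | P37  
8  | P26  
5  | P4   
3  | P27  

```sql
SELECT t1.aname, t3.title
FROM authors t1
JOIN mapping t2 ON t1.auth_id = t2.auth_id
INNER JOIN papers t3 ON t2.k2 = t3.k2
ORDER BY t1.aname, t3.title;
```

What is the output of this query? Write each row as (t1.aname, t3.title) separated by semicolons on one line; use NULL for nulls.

Joins associate left-to-right: authors INNER JOIN mapping on auth_id gives 5 intermediate row(s).
Then INNER JOIN `papers t3` on k2: keep only rows whose t2.k2 appears in t3.

(Dave, P33); (Judy, P37); (Tom, P26); (Zane, P27)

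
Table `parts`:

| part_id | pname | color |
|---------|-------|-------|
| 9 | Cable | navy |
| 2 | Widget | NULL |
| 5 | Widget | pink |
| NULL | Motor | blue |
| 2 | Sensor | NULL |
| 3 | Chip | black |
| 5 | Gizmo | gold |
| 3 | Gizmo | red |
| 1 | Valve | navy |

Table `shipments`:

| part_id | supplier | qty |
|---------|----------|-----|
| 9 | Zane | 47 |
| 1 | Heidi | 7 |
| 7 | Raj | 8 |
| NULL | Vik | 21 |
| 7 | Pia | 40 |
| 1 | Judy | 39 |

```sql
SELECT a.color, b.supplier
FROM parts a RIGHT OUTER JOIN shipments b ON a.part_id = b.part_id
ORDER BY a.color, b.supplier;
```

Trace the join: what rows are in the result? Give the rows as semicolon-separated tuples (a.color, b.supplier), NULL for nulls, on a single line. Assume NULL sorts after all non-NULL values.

(navy, Heidi); (navy, Judy); (navy, Zane); (NULL, Pia); (NULL, Raj); (NULL, Vik)

RIGHT JOIN keeps every row from `shipments`; unmatched rows get NULL for `parts`'s columns.
Matching on a.part_id = b.part_id. A NULL in a compared column never satisfies the condition.
Matched pairs: 3; unmatched b rows kept: 3.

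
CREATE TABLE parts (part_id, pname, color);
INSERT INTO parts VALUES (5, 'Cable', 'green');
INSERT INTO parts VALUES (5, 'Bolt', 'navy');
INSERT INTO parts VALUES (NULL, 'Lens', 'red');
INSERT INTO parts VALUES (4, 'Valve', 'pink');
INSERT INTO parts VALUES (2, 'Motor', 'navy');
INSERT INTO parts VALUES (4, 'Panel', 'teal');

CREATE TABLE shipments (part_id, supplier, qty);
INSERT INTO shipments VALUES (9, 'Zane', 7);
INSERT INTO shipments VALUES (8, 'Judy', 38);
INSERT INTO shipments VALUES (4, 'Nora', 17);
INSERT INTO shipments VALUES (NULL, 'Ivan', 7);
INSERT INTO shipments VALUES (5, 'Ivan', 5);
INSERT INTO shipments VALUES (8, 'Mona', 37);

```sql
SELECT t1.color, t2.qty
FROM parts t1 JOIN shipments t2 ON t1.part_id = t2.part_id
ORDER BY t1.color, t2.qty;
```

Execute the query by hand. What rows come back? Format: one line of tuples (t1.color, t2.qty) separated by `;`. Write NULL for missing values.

(green, 5); (navy, 5); (pink, 17); (teal, 17)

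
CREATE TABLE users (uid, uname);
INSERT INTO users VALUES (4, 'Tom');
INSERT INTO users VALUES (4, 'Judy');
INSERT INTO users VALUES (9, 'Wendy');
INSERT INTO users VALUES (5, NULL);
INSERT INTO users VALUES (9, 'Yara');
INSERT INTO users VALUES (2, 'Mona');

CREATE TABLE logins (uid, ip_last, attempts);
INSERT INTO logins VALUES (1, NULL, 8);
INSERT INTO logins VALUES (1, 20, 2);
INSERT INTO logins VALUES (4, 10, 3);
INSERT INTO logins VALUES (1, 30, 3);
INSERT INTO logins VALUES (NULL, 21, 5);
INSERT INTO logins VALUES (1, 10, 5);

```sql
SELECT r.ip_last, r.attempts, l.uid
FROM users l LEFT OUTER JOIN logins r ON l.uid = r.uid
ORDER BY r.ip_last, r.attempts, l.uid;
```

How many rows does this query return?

6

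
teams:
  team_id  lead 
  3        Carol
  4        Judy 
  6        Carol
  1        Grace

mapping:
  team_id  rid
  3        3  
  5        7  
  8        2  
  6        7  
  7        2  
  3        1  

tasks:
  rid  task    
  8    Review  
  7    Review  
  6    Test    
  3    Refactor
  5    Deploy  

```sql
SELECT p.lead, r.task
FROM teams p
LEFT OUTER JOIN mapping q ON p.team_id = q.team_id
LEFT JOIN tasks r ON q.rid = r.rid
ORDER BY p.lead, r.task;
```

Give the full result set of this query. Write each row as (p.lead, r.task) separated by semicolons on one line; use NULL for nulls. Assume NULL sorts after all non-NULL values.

(Carol, Refactor); (Carol, Review); (Carol, NULL); (Grace, NULL); (Judy, NULL)

Step 1 — p LEFT JOIN q on team_id → 5 row(s).
Then LEFT JOIN `tasks r` on rid: each of those 5 rows is kept; rows whose q.rid has no match in r get NULL for r's columns.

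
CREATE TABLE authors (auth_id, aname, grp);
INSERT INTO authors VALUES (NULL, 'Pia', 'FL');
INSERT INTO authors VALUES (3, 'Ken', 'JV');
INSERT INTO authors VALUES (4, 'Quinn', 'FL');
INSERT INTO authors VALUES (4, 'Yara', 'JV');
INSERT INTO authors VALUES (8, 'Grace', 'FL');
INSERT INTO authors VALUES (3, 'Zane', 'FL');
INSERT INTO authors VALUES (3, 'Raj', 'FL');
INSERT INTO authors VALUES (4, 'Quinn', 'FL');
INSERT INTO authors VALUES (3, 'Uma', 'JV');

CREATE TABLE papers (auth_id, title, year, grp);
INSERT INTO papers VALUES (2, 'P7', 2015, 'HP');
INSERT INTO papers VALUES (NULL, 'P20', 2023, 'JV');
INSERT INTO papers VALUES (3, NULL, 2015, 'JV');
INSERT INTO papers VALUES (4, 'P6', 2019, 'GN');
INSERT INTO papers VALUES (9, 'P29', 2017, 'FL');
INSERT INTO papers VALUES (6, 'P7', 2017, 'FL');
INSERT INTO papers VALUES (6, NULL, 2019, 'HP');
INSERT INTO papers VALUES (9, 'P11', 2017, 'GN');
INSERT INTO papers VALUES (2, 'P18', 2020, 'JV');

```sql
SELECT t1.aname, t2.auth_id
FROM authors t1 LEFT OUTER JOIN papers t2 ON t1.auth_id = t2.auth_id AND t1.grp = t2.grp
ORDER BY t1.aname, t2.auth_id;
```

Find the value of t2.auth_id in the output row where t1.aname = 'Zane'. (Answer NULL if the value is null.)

LEFT JOIN keeps every row from `authors`; unmatched rows get NULL for `papers`'s columns.
Matching on t1.auth_id = t2.auth_id AND t1.grp = t2.grp. A NULL in a compared column never satisfies the condition.
Matched pairs: 2; unmatched t1 rows kept: 7.

NULL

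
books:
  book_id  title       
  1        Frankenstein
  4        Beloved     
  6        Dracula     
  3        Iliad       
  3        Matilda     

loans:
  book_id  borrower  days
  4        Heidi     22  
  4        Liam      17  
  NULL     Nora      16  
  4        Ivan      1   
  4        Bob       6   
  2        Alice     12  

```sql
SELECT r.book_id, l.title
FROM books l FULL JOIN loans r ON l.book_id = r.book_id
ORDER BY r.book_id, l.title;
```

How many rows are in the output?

10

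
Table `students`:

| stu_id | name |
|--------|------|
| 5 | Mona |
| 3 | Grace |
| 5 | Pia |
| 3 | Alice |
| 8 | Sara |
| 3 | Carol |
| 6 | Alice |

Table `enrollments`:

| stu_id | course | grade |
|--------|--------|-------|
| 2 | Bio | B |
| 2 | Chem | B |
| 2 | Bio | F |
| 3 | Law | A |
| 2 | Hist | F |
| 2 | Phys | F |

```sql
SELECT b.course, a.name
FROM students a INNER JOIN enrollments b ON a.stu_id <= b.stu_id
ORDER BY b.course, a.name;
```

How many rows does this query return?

3

INNER JOIN keeps only pairs where the ON condition holds.
Matching on a.stu_id <= b.stu_id.
- a row (stu_id=5): no match → dropped.
- a row (stu_id=3): matches 1 b row(s) → 1 output row(s).
- a row (stu_id=5): no match → dropped.
- a row (stu_id=3): matches 1 b row(s) → 1 output row(s).
- a row (stu_id=8): no match → dropped.
- a row (stu_id=3): matches 1 b row(s) → 1 output row(s).
- a row (stu_id=6): no match → dropped.
Total: 3 rows.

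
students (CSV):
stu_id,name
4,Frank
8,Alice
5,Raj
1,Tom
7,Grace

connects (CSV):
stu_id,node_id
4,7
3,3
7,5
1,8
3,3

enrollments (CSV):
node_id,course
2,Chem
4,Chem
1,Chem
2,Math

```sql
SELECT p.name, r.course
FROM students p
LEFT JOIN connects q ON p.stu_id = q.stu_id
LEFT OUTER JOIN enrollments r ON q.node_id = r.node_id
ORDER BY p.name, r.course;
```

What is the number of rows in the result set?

Step 1 — p LEFT JOIN q on stu_id → 5 row(s).
Then LEFT JOIN `enrollments r` on node_id: each of those 5 rows is kept; rows whose q.node_id has no match in r get NULL for r's columns.
Result: 5 row(s).

5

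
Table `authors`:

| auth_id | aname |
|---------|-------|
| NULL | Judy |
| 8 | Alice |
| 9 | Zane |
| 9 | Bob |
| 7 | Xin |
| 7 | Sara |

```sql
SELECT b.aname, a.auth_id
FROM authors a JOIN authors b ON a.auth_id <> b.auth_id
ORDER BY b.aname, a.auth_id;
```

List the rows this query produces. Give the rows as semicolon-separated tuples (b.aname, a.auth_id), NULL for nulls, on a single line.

(Alice, 7); (Alice, 7); (Alice, 9); (Alice, 9); (Bob, 7); (Bob, 7); (Bob, 8); (Sara, 8); (Sara, 9); (Sara, 9); (Xin, 8); (Xin, 9); (Xin, 9); (Zane, 7); (Zane, 7); (Zane, 8)

INNER JOIN keeps only pairs where the ON condition holds.
Matching on a.auth_id <> b.auth_id. A NULL in a compared column never satisfies the condition.
Matched pairs: 16.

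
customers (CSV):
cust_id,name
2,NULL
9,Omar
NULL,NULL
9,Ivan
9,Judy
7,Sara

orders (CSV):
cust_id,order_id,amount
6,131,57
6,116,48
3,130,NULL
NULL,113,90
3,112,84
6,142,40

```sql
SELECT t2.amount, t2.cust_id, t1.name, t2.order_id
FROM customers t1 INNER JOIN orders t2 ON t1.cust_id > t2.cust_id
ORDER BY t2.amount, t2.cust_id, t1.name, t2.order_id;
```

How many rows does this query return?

20

INNER JOIN keeps only pairs where the ON condition holds.
Matching on t1.cust_id > t2.cust_id. A NULL in a compared column never satisfies the condition.
- t1 (cust_id=2) has no partner → excluded.
- t1 (cust_id=9) pairs with 5 row(s) of t2.
- t1 (cust_id=NULL) has no partner → excluded.
- t1 (cust_id=9) pairs with 5 row(s) of t2.
- t1 (cust_id=9) pairs with 5 row(s) of t2.
- t1 (cust_id=7) pairs with 5 row(s) of t2.
Total: 20 rows.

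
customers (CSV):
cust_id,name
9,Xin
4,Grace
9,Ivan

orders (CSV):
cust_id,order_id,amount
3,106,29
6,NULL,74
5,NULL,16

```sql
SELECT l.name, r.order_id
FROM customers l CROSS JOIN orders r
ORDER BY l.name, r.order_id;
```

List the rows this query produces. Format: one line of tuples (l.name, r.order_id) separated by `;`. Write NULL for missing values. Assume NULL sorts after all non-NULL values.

(Grace, 106); (Grace, NULL); (Grace, NULL); (Ivan, 106); (Ivan, NULL); (Ivan, NULL); (Xin, 106); (Xin, NULL); (Xin, NULL)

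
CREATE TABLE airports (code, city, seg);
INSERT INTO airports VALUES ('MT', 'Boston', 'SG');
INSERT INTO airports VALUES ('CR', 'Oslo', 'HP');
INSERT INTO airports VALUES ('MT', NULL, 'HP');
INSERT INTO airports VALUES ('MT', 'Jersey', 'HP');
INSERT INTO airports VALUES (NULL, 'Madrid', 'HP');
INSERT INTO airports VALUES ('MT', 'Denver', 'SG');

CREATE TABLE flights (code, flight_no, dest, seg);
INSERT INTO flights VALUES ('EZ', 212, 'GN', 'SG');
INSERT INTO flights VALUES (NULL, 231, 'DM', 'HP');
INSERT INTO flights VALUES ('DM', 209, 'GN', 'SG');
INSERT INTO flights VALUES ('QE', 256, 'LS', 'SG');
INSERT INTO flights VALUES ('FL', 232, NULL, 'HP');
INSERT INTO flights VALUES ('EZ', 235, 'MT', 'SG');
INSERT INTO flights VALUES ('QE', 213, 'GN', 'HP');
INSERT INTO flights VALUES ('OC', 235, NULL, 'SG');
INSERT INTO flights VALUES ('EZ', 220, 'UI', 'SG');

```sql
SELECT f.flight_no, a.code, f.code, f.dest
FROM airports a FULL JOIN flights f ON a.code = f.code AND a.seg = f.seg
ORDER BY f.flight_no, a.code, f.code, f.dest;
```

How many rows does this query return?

FULL OUTER JOIN keeps every row from both sides; unmatched rows get NULL for the other side's columns.
Matching on a.code = f.code AND a.seg = f.seg. A NULL in a compared column never satisfies the condition.
Matched pairs: 0; unmatched a rows kept: 6; unmatched f rows kept: 9.
Total: 0 matched + 15 padded = 15 rows.

15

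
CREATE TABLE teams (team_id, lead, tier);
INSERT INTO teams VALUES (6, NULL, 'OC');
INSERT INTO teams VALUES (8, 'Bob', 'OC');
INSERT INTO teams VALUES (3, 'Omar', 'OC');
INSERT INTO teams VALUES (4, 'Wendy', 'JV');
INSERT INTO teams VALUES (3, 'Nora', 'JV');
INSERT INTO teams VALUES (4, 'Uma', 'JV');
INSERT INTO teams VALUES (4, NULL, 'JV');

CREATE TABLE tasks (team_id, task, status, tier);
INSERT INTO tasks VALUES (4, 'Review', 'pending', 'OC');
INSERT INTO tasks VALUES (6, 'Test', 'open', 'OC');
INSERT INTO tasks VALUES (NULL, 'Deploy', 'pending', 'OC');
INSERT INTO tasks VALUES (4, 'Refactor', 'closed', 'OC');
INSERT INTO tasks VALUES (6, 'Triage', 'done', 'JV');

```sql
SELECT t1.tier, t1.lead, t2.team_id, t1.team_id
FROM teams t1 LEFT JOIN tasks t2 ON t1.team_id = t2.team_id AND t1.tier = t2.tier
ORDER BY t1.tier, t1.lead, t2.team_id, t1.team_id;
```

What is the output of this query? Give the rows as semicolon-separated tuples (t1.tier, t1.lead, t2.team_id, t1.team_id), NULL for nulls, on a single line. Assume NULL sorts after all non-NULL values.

(JV, Nora, NULL, 3); (JV, Uma, NULL, 4); (JV, Wendy, NULL, 4); (JV, NULL, NULL, 4); (OC, Bob, NULL, 8); (OC, Omar, NULL, 3); (OC, NULL, 6, 6)

LEFT JOIN keeps every row from `teams`; unmatched rows get NULL for `tasks`'s columns.
Matching on t1.team_id = t2.team_id AND t1.tier = t2.tier. A NULL in a compared column never satisfies the condition.
- t1 (team_id=6, tier=OC) pairs with 1 row(s) of t2.
- t1 (team_id=8, tier=OC) has no partner → padded with NULL.
- t1 (team_id=3, tier=OC) has no partner → padded with NULL.
- t1 (team_id=4, tier=JV) has no partner → padded with NULL.
- t1 (team_id=3, tier=JV) has no partner → padded with NULL.
- t1 (team_id=4, tier=JV) has no partner → padded with NULL.
- t1 (team_id=4, tier=JV) has no partner → padded with NULL.
After projecting and ordering:
t1.tier | t1.lead | t2.team_id | t1.team_id
JV | Nora | NULL | 3
JV | Uma | NULL | 4
JV | Wendy | NULL | 4
JV | NULL | NULL | 4
OC | Bob | NULL | 8
OC | Omar | NULL | 3
OC | NULL | 6 | 6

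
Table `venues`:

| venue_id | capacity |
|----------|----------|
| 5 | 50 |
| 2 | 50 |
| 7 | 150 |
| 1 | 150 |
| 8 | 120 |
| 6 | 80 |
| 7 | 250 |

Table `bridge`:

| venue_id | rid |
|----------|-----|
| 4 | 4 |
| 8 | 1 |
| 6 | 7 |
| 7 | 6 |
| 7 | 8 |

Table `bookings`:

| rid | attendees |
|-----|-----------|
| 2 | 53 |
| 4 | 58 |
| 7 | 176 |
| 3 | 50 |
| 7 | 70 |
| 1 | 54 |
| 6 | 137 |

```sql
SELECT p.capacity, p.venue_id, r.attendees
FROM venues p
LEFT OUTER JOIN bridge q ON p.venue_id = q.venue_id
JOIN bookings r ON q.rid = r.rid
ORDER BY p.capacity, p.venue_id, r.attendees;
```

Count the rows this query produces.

5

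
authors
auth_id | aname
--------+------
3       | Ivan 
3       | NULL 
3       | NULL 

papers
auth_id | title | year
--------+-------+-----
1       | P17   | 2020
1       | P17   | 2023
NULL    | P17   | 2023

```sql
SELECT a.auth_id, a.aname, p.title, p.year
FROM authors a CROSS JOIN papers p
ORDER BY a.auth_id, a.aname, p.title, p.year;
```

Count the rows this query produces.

CROSS JOIN pairs every row of `authors` with every row of `papers`: 3 × 3 = 9 rows.

9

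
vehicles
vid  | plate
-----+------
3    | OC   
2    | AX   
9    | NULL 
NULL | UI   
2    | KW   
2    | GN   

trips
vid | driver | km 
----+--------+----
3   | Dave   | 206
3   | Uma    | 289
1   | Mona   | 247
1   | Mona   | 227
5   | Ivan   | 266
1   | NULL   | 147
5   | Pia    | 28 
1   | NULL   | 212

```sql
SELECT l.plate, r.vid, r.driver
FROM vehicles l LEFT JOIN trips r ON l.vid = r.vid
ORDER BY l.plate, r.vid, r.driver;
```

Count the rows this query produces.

LEFT JOIN keeps every row from `vehicles`; unmatched rows get NULL for `trips`'s columns.
Matching on l.vid = r.vid. A NULL in a compared column never satisfies the condition.
Matched pairs: 2; unmatched l rows kept: 5.
Total: 2 matched + 5 padded = 7 rows.

7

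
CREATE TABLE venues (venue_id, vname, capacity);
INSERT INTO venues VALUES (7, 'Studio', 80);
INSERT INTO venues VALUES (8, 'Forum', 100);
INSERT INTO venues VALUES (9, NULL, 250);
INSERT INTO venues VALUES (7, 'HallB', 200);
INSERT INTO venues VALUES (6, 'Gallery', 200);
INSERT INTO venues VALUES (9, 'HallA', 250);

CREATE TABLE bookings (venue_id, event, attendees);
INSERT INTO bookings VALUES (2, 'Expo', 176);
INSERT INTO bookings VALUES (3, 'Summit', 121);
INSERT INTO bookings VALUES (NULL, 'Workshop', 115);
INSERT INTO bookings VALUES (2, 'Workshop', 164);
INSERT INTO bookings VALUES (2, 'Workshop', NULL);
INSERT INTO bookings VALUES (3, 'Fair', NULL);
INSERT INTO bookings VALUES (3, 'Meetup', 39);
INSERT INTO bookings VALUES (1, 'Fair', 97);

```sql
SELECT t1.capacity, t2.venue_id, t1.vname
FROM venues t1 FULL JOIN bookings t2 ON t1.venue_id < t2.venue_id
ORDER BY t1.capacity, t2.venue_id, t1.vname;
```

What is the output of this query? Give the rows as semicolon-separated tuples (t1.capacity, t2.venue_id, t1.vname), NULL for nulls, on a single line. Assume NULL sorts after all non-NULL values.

(80, NULL, Studio); (100, NULL, Forum); (200, NULL, Gallery); (200, NULL, HallB); (250, NULL, HallA); (250, NULL, NULL); (NULL, 1, NULL); (NULL, 2, NULL); (NULL, 2, NULL); (NULL, 2, NULL); (NULL, 3, NULL); (NULL, 3, NULL); (NULL, 3, NULL); (NULL, NULL, NULL)

FULL OUTER JOIN keeps every row from both sides; unmatched rows get NULL for the other side's columns.
Matching on t1.venue_id < t2.venue_id. A NULL in a compared column never satisfies the condition.
Matched pairs: 0; unmatched t1 rows kept: 6; unmatched t2 rows kept: 8.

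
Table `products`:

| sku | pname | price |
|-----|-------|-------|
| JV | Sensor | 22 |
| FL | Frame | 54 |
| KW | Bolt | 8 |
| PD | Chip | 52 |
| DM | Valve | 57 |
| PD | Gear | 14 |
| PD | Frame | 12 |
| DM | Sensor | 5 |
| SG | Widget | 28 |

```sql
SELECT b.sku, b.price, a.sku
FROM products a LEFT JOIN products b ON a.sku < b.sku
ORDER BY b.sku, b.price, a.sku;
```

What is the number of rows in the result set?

33

LEFT JOIN keeps every row from `products a`; unmatched rows get NULL for `products b`'s columns.
Matching on a.sku < b.sku.
- a[0] sku=JV → 5 match(es) in b → 5 row(s).
- a[1] sku=FL → 6 match(es) in b → 6 row(s).
- a[2] sku=KW → 4 match(es) in b → 4 row(s).
- a[3] sku=PD → 1 match(es) in b → 1 row(s).
- a[4] sku=DM → 7 match(es) in b → 7 row(s).
- a[5] sku=PD → 1 match(es) in b → 1 row(s).
- a[6] sku=PD → 1 match(es) in b → 1 row(s).
- a[7] sku=DM → 7 match(es) in b → 7 row(s).
- a[8] sku=SG → no match; kept with NULLs on the b side.
Total: 32 matched + 1 padded = 33 rows.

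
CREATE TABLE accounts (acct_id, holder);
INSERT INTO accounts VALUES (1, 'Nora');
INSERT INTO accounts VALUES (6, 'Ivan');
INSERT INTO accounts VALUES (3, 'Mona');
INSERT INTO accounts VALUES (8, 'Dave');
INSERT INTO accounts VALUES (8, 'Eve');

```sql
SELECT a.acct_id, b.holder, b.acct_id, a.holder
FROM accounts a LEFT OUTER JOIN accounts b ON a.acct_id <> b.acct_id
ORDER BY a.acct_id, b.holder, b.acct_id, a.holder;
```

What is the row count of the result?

LEFT JOIN keeps every row from `accounts a`; unmatched rows get NULL for `accounts b`'s columns.
Matching on a.acct_id <> b.acct_id.
- a[0] acct_id=1 → 4 match(es) in b → 4 row(s).
- a[1] acct_id=6 → 4 match(es) in b → 4 row(s).
- a[2] acct_id=3 → 4 match(es) in b → 4 row(s).
- a[3] acct_id=8 → 3 match(es) in b → 3 row(s).
- a[4] acct_id=8 → 3 match(es) in b → 3 row(s).
Total: 18 rows.

18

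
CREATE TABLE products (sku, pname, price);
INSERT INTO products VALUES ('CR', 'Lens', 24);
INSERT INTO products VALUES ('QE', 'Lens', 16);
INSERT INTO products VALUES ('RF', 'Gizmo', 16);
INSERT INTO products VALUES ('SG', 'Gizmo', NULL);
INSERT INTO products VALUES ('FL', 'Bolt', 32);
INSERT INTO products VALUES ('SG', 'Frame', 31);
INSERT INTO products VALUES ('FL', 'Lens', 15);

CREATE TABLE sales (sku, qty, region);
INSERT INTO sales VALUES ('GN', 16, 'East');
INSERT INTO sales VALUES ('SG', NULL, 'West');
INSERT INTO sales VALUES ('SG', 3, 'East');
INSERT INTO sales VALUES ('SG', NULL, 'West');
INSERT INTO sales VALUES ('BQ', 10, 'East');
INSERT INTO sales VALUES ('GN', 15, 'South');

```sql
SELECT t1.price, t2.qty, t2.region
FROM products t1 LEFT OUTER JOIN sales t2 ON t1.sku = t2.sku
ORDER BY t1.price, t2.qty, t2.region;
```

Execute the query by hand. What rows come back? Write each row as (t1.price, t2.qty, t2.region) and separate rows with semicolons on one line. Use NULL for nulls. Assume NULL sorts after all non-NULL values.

(15, NULL, NULL); (16, NULL, NULL); (16, NULL, NULL); (24, NULL, NULL); (31, 3, East); (31, NULL, West); (31, NULL, West); (32, NULL, NULL); (NULL, 3, East); (NULL, NULL, West); (NULL, NULL, West)

LEFT JOIN keeps every row from `products`; unmatched rows get NULL for `sales`'s columns.
Matching on t1.sku = t2.sku.
- t1 (sku=CR) has no partner → padded with NULL.
- t1 (sku=QE) has no partner → padded with NULL.
- t1 (sku=RF) has no partner → padded with NULL.
- t1 (sku=SG) pairs with 3 row(s) of t2.
- t1 (sku=FL) has no partner → padded with NULL.
- t1 (sku=SG) pairs with 3 row(s) of t2.
- t1 (sku=FL) has no partner → padded with NULL.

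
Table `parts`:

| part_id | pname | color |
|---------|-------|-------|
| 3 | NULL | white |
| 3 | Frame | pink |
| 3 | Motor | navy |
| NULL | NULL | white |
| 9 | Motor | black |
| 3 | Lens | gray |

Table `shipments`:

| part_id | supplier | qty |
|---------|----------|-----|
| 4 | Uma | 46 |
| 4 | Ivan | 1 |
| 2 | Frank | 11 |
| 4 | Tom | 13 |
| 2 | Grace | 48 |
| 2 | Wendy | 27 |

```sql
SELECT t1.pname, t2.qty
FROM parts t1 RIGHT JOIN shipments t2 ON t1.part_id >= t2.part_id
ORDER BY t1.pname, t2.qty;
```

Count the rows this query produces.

RIGHT JOIN keeps every row from `shipments`; unmatched rows get NULL for `parts`'s columns.
Matching on t1.part_id >= t2.part_id. A NULL in a compared column never satisfies the condition.
Matched pairs: 18; unmatched t2 rows kept: 0.
Total: 18 rows.

18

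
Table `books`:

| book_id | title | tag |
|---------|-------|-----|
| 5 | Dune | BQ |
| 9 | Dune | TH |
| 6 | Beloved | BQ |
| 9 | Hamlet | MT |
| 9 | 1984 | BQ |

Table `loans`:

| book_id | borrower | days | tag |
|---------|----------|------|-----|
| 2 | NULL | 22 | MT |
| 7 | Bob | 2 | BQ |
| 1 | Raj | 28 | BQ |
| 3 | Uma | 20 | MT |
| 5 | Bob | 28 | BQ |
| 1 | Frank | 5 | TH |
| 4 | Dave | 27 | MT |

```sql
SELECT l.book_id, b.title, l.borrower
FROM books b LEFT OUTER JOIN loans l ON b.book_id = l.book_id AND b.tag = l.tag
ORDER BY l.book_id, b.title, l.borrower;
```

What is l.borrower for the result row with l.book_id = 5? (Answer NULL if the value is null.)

Bob

LEFT JOIN keeps every row from `books`; unmatched rows get NULL for `loans`'s columns.
Matching on b.book_id = l.book_id AND b.tag = l.tag.
- b (book_id=5, tag=BQ) pairs with 1 row(s) of l.
- b (book_id=9, tag=TH) has no partner → padded with NULL.
- b (book_id=6, tag=BQ) has no partner → padded with NULL.
- b (book_id=9, tag=MT) has no partner → padded with NULL.
- b (book_id=9, tag=BQ) has no partner → padded with NULL.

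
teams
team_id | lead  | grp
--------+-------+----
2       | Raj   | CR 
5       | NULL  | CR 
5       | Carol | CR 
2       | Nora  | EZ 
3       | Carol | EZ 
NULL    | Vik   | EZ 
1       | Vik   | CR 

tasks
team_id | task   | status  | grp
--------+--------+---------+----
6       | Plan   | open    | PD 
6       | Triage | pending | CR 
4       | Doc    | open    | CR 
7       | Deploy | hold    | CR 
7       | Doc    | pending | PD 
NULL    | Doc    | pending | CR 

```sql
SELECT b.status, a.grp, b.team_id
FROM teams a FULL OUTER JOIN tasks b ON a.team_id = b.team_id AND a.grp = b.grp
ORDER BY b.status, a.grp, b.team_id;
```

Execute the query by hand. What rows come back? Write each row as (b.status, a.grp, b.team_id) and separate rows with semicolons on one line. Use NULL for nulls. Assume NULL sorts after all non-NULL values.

(hold, NULL, 7); (open, NULL, 4); (open, NULL, 6); (pending, NULL, 6); (pending, NULL, 7); (pending, NULL, NULL); (NULL, CR, NULL); (NULL, CR, NULL); (NULL, CR, NULL); (NULL, CR, NULL); (NULL, EZ, NULL); (NULL, EZ, NULL); (NULL, EZ, NULL)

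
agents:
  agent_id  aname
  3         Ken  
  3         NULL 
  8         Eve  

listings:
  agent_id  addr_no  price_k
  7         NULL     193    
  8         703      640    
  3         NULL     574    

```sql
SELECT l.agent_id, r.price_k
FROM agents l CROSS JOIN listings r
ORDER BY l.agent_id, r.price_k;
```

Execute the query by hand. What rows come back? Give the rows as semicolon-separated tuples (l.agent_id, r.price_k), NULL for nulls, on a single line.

(3, 193); (3, 193); (3, 574); (3, 574); (3, 640); (3, 640); (8, 193); (8, 574); (8, 640)

CROSS JOIN pairs every row of `agents` with every row of `listings`: 3 × 3 = 9 rows.
After projecting and ordering:
l.agent_id | r.price_k
3 | 193
3 | 193
3 | 574
3 | 574
3 | 640
3 | 640
8 | 193
8 | 574
8 | 640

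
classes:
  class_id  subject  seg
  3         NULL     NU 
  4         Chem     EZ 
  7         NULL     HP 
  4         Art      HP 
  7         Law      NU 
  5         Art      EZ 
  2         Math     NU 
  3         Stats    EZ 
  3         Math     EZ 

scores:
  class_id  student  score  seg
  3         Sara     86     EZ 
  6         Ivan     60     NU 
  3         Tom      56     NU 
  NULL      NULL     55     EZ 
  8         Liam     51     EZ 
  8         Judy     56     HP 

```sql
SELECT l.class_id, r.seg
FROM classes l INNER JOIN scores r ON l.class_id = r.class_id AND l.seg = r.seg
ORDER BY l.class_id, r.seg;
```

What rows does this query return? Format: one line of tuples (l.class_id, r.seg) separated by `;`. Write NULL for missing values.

(3, EZ); (3, EZ); (3, NU)

INNER JOIN keeps only pairs where the ON condition holds.
Matching on l.class_id = r.class_id AND l.seg = r.seg. A NULL in a compared column never satisfies the condition.
- l row (class_id=3, seg=NU): matches 1 r row(s) → 1 output row(s).
- l row (class_id=4, seg=EZ): no match → dropped.
- l row (class_id=7, seg=HP): no match → dropped.
- l row (class_id=4, seg=HP): no match → dropped.
- l row (class_id=7, seg=NU): no match → dropped.
- l row (class_id=5, seg=EZ): no match → dropped.
- l row (class_id=2, seg=NU): no match → dropped.
- l row (class_id=3, seg=EZ): matches 1 r row(s) → 1 output row(s).
- l row (class_id=3, seg=EZ): matches 1 r row(s) → 1 output row(s).
After projecting and ordering:
l.class_id | r.seg
3 | EZ
3 | EZ
3 | NU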